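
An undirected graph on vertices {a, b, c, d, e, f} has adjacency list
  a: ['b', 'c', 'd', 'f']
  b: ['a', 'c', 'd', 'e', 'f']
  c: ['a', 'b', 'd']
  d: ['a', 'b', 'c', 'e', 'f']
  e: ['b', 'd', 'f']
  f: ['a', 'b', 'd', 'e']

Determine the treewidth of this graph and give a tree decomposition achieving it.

The largest bag has 4 vertices, giving width 3; this decomposition certifies tw(G) ≤ 3. For the lower bound, the 4 vertices {b, d, e, f} are pairwise adjacent, and any tree decomposition puts a clique entirely inside one bag — forcing width ≥ 3. Combining the bounds, tw(G) = 3.

Treewidth 3.
One optimal decomposition is:
Bags: B1 = {a, b, d, f}  B2 = {b, d, e, f}  B3 = {a, b, c, d}
Tree: B1–B2, B1–B3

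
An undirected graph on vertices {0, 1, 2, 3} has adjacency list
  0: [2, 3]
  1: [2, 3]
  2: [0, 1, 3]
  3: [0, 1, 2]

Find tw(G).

A width-2 tree decomposition is:
Bags: B1 = {0, 2, 3}  B2 = {1, 2, 3}
Tree: B1–B2
The largest bag has 3 vertices, giving width 2; this decomposition certifies tw(G) ≤ 2. Conversely, {0, 2, 3} is a clique of size 3, and the vertices of any clique must share a bag in every tree decomposition; so some bag has ≥ 3 vertices and tw(G) ≥ 2. Combining the bounds, tw(G) = 2.

2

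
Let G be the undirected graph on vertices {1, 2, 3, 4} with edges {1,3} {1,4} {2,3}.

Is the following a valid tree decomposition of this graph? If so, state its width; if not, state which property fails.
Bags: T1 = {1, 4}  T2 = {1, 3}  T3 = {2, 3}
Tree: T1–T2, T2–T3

Yes; width 1.

Checking the three conditions: (i) the bags cover all of {1, 2, 3, 4}; (ii) for each edge, some bag contains both endpoints; (iii) the bags containing any fixed vertex form a subtree. All hold, so the decomposition is valid with width 2 − 1 = 1.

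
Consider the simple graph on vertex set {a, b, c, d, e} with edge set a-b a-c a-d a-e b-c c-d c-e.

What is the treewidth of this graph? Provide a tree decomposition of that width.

Every bag has size at most 3, so the width is 3 − 1 = 2 and tw(G) ≤ 2. For the lower bound, the 3 vertices {a, c, d} are pairwise adjacent, and any tree decomposition puts a clique entirely inside one bag — forcing width ≥ 2. Therefore the treewidth is 2.

Treewidth 2.
One optimal decomposition is:
Bags: B1 = {a, c, d}  B2 = {a, c, e}  B3 = {a, b, c}
Tree: B1–B2, B1–B3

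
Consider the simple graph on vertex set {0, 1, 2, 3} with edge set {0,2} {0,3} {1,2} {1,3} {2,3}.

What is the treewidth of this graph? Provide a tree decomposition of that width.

Treewidth 2.
Bags: B1 = {0, 2, 3}  B2 = {1, 2, 3}
Tree: B1–B2

Each bag holds 3 vertices, so the decomposition has width 2, which upper-bounds the treewidth. Conversely, {0, 2, 3} is a clique of size 3, and the vertices of any clique must share a bag in every tree decomposition; so some bag has ≥ 3 vertices and tw(G) ≥ 2. Therefore the treewidth is 2.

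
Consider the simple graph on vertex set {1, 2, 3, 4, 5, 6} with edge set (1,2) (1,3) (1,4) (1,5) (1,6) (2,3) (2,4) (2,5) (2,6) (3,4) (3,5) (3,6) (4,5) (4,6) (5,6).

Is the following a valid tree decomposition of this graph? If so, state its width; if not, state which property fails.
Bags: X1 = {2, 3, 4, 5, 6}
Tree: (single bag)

No — vertex 1 appears in no bag.

A tree decomposition must satisfy three properties: every vertex lies in some bag; for every edge, both endpoints lie together in some bag; and for every vertex, the bags containing it form a connected subtree. Here vertex 1 appears in no bag, so the decomposition is invalid.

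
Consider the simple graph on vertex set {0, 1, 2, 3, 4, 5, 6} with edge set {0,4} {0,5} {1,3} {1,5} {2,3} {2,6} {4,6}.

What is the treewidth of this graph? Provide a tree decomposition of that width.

Treewidth 2.
One such decomposition:
Bags: B1 = {0, 1, 5}  B2 = {0, 1, 4}  B3 = {1, 4, 6}  B4 = {1, 2, 6}  B5 = {1, 2, 3}
Tree: B1–B2, B2–B3, B3–B4, B4–B5

Every bag has size at most 3, so the width is 3 − 1 = 2 and tw(G) ≤ 2. For the lower bound, G contains the cycle 1–5–0–4–6–2–3–1, so G is not a forest; only forests have treewidth ≤ 1, hence tw(G) ≥ 2. Therefore the treewidth is 2.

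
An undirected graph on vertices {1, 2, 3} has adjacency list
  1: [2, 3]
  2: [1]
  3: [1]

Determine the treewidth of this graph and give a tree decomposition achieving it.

Treewidth 1.
One such decomposition:
Bags: B1 = {1, 3}  B2 = {1, 2}
Tree: B1–B2

The largest bag has 2 vertices, giving width 1; this decomposition certifies tw(G) ≤ 1. Any graph with an edge has treewidth ≥ 1, and G has the edge 3–1. Combining the bounds, tw(G) = 1.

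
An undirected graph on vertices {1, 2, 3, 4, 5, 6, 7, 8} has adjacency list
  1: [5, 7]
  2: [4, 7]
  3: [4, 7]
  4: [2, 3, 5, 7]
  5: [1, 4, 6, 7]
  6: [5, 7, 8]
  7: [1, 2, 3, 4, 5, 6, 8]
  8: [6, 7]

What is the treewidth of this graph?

A width-2 tree decomposition is:
Bags: B1 = {6, 7, 8}  B2 = {5, 6, 7}  B3 = {4, 5, 7}  B4 = {1, 5, 7}  B5 = {3, 4, 7}  B6 = {2, 4, 7}
Tree: B1–B2, B2–B3, B2–B4, B3–B5, B3–B6
Each bag holds 3 vertices, so the decomposition has width 2, which upper-bounds the treewidth. On the other hand G contains the 3-clique {6, 7, 8}. A clique must lie in a single bag of any decomposition, so no decomposition can have width below 2. Therefore the treewidth is 2.

2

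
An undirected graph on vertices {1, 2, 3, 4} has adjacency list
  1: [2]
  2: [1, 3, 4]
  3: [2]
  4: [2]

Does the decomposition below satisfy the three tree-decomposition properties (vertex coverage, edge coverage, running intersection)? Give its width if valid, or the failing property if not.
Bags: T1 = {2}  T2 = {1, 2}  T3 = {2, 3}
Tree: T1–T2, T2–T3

A tree decomposition must satisfy three properties: every vertex lies in some bag; for every edge, both endpoints lie together in some bag; and for every vertex, the bags containing it form a connected subtree. Here vertex 4 appears in no bag, so the decomposition is invalid.

No — vertex 4 appears in no bag.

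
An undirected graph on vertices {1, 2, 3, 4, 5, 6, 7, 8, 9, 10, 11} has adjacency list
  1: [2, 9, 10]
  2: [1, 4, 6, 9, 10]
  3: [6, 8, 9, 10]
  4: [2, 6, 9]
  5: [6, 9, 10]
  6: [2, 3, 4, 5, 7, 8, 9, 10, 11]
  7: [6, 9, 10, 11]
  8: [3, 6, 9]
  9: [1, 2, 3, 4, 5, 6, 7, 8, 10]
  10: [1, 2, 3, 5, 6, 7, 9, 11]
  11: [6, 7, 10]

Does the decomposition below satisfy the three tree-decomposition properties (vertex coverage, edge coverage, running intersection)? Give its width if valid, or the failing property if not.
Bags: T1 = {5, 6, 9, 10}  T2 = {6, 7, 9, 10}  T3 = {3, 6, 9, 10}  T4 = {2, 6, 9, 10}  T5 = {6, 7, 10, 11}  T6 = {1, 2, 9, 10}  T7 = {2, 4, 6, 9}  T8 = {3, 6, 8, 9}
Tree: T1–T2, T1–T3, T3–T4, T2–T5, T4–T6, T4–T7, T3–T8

Every vertex of G appears in some bag (union = {1, 2, 3, 4, 5, 6, 7, 8, 9, 10, 11}); every edge is covered by a bag; and for each vertex v the set of bags containing v is connected in the bag tree. The decomposition is therefore valid. The largest bag has 4 vertices, so the width is 3.

Yes; width 3.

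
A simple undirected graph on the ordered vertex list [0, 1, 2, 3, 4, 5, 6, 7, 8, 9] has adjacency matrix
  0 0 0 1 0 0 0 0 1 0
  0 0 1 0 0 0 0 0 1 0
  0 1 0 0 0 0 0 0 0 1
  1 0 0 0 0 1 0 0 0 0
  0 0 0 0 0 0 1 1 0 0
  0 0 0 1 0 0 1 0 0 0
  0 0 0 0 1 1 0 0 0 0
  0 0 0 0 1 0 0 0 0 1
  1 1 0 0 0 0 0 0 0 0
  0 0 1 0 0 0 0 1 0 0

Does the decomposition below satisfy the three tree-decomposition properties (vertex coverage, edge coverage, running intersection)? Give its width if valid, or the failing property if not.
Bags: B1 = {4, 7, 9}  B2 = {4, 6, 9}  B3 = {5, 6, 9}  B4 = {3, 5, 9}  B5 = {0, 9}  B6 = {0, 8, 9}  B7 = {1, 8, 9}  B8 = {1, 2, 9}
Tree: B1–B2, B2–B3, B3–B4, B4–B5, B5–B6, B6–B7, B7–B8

No — edge (3,0) lies in no bag.

A tree decomposition must satisfy three properties: every vertex lies in some bag; for every edge, both endpoints lie together in some bag; and for every vertex, the bags containing it form a connected subtree. Here edge (3,0) lies in no bag, so the decomposition is invalid.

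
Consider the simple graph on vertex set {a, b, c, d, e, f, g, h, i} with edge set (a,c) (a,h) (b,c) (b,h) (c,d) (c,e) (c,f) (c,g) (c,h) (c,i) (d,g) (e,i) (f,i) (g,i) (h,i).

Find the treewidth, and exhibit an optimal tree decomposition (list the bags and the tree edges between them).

Treewidth 2.
One such decomposition:
Bags: B1 = {c, g, i}  B2 = {c, f, i}  B3 = {c, e, i}  B4 = {c, h, i}  B5 = {b, c, h}  B6 = {c, d, g}  B7 = {a, c, h}
Tree: B1–B2, B1–B3, B2–B4, B4–B5, B1–B6, B4–B7

Each bag holds 3 vertices, so the decomposition has width 2, which upper-bounds the treewidth. For the lower bound, the 3 vertices {c, d, g} are pairwise adjacent, and any tree decomposition puts a clique entirely inside one bag — forcing width ≥ 2. Combining the bounds, tw(G) = 2.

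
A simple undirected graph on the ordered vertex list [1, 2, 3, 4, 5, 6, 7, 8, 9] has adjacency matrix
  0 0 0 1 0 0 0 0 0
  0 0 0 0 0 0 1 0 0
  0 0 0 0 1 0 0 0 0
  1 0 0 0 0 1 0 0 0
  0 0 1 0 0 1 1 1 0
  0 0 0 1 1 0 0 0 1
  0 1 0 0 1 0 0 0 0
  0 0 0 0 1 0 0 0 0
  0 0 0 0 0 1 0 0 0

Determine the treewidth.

A width-1 tree decomposition is:
Bags: B1 = {5, 7}  B2 = {2, 7}  B3 = {5, 8}  B4 = {5, 6}  B5 = {6, 9}  B6 = {4, 6}  B7 = {1, 4}  B8 = {3, 5}
Tree: B1–B2, B1–B3, B1–B4, B4–B5, B4–B6, B6–B7, B3–B8
Every bag has size at most 2, so the width is 2 − 1 = 1 and tw(G) ≤ 1. Since G has at least one edge (e.g. 7–5), it is not an edgeless graph, so tw(G) ≥ 1. Therefore the treewidth is 1.

1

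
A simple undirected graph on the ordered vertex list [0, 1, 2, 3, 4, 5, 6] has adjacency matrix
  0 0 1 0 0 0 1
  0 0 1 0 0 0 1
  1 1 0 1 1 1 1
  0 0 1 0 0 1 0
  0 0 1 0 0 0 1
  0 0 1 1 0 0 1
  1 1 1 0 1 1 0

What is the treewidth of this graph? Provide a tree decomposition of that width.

Treewidth 2.
One such decomposition:
Bags: B1 = {2, 5, 6}  B2 = {2, 3, 5}  B3 = {0, 2, 6}  B4 = {2, 4, 6}  B5 = {1, 2, 6}
Tree: B1–B2, B1–B3, B3–B4, B4–B5

Every bag has size at most 3, so the width is 3 − 1 = 2 and tw(G) ≤ 2. On the other hand G contains the 3-clique {2, 3, 5}. A clique must lie in a single bag of any decomposition, so no decomposition can have width below 2. Hence tw(G) = 2 exactly.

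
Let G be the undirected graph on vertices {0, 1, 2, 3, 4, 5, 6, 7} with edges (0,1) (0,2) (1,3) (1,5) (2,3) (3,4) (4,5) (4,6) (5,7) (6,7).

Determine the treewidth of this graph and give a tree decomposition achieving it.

Treewidth 2.
Bags: B1 = {0, 1, 2}  B2 = {1, 2, 3}  B3 = {1, 3, 5}  B4 = {3, 4, 5}  B5 = {4, 5, 7}  B6 = {4, 6, 7}
Tree: B1–B2, B2–B3, B3–B4, B4–B5, B5–B6

Each bag holds 3 vertices, so the decomposition has width 2, which upper-bounds the treewidth. Since 0–2–3–1–0 is a cycle in G, G is not acyclic. Forests are exactly the graphs of treewidth ≤ 1, so tw(G) ≥ 2. The upper and lower bounds meet at 2, so that is the treewidth.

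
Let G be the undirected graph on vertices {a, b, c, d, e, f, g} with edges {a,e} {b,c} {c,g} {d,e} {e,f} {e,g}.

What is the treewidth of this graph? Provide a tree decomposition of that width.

Treewidth 1.
One optimal decomposition is:
Bags: B1 = {b, c}  B2 = {c, g}  B3 = {e, g}  B4 = {e, f}  B5 = {a, e}  B6 = {d, e}
Tree: B1–B2, B2–B3, B3–B4, B4–B5, B4–B6

The largest bag has 2 vertices, giving width 1; this decomposition certifies tw(G) ≤ 1. G has an edge, so its treewidth is at least 1. The upper and lower bounds meet at 1, so that is the treewidth.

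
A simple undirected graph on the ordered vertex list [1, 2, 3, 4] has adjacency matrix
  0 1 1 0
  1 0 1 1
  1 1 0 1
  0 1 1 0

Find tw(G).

2

A width-2 tree decomposition is:
Bags: B1 = {1, 2, 3}  B2 = {2, 3, 4}
Tree: B1–B2
Each bag holds 3 vertices, so the decomposition has width 2, which upper-bounds the treewidth. For the lower bound, the 3 vertices {1, 2, 3} are pairwise adjacent, and any tree decomposition puts a clique entirely inside one bag — forcing width ≥ 2. Combining the bounds, tw(G) = 2.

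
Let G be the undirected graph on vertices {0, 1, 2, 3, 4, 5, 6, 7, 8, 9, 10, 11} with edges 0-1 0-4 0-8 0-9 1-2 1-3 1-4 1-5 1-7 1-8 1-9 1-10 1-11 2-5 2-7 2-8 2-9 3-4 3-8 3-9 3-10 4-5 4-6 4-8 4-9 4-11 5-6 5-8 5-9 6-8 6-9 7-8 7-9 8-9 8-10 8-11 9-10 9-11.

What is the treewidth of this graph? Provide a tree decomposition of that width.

Treewidth 4.
One optimal decomposition is:
Bags: B1 = {4, 5, 6, 8, 9}  B2 = {1, 4, 5, 8, 9}  B3 = {0, 1, 4, 8, 9}  B4 = {1, 3, 4, 8, 9}  B5 = {1, 2, 5, 8, 9}  B6 = {1, 4, 8, 9, 11}  B7 = {1, 2, 7, 8, 9}  B8 = {1, 3, 8, 9, 10}
Tree: B1–B2, B2–B3, B2–B4, B2–B5, B4–B6, B5–B7, B4–B8

The largest bag has 5 vertices, giving width 4; this decomposition certifies tw(G) ≤ 4. For the lower bound, the 5 vertices {1, 2, 5, 8, 9} are pairwise adjacent, and any tree decomposition puts a clique entirely inside one bag — forcing width ≥ 4. Combining the bounds, tw(G) = 4.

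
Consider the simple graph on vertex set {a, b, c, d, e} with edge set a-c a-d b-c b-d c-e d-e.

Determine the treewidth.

A width-2 tree decomposition is:
Bags: B1 = {c, d, e}  B2 = {a, c, d}  B3 = {b, c, d}
Tree: B1–B2, B2–B3
The largest bag has 3 vertices, giving width 2; this decomposition certifies tw(G) ≤ 2. For the lower bound, G contains the cycle e–d–a–c–e, so G is not a forest; only forests have treewidth ≤ 1, hence tw(G) ≥ 2. Therefore the treewidth is 2.

2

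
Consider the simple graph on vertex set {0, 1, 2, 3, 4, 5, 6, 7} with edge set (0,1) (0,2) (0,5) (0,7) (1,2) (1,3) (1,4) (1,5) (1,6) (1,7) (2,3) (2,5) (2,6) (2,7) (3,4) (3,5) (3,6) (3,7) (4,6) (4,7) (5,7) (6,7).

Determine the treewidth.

4

A width-4 tree decomposition is:
Bags: B1 = {1, 2, 3, 6, 7}  B2 = {1, 2, 3, 5, 7}  B3 = {0, 1, 2, 5, 7}  B4 = {1, 3, 4, 6, 7}
Tree: B1–B2, B2–B3, B1–B4
Every bag has size at most 5, so the width is 5 − 1 = 4 and tw(G) ≤ 4. Conversely, {0, 1, 2, 5, 7} is a clique of size 5, and the vertices of any clique must share a bag in every tree decomposition; so some bag has ≥ 5 vertices and tw(G) ≥ 4. The upper and lower bounds meet at 4, so that is the treewidth.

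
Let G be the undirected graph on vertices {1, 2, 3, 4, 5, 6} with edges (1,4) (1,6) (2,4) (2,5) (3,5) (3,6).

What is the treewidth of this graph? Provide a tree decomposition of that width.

Treewidth 2.
One such decomposition:
Bags: B1 = {3, 5, 6}  B2 = {1, 5, 6}  B3 = {1, 4, 5}  B4 = {2, 4, 5}
Tree: B1–B2, B2–B3, B3–B4

Every bag has size at most 3, so the width is 3 − 1 = 2 and tw(G) ≤ 2. Since 5–3–6–1–4–2–5 is a cycle in G, G is not acyclic. Forests are exactly the graphs of treewidth ≤ 1, so tw(G) ≥ 2. The upper and lower bounds meet at 2, so that is the treewidth.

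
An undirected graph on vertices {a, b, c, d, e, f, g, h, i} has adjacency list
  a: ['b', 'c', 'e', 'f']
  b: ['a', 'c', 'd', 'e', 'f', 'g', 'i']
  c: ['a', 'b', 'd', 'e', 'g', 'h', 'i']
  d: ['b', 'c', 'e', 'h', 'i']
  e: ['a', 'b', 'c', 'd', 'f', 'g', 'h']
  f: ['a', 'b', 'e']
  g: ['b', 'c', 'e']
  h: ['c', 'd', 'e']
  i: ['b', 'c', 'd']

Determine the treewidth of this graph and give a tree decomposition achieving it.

Treewidth 3.
One optimal decomposition is:
Bags: B1 = {a, b, c, e}  B2 = {b, c, d, e}  B3 = {b, c, e, g}  B4 = {c, d, e, h}  B5 = {a, b, e, f}  B6 = {b, c, d, i}
Tree: B1–B2, B1–B3, B2–B4, B1–B5, B2–B6

Every bag has size at most 4, so the width is 4 − 1 = 3 and tw(G) ≤ 3. Conversely, {c, d, e, h} is a clique of size 4, and the vertices of any clique must share a bag in every tree decomposition; so some bag has ≥ 4 vertices and tw(G) ≥ 3. Therefore the treewidth is 3.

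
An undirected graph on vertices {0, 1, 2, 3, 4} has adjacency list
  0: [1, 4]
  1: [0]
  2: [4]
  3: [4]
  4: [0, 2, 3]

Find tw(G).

1

A width-1 tree decomposition is:
Bags: B1 = {0, 4}  B2 = {0, 1}  B3 = {2, 4}  B4 = {3, 4}
Tree: B1–B2, B1–B3, B1–B4
Each bag holds 2 vertices, so the decomposition has width 1, which upper-bounds the treewidth. Any graph with an edge has treewidth ≥ 1, and G has the edge 0–4. Combining the bounds, tw(G) = 1.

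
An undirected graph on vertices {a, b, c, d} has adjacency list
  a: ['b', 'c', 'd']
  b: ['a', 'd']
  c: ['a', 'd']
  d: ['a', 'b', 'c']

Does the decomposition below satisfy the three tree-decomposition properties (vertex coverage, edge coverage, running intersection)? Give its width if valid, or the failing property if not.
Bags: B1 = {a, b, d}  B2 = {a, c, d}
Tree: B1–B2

Every vertex of G appears in some bag (union = {a, b, c, d}); every edge is covered by a bag; and for each vertex v the set of bags containing v is connected in the bag tree. The decomposition is therefore valid. The largest bag has 3 vertices, so the width is 2.

Yes; width 2.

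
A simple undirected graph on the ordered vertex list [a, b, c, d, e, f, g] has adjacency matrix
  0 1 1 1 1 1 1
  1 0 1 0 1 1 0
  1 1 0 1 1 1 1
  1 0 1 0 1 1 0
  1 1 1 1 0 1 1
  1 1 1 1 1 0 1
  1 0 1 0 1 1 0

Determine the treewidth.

A width-4 tree decomposition is:
Bags: B1 = {a, c, e, f, g}  B2 = {a, b, c, e, f}  B3 = {a, c, d, e, f}
Tree: B1–B2, B1–B3
Every bag has size at most 5, so the width is 5 − 1 = 4 and tw(G) ≤ 4. For the lower bound, the 5 vertices {a, c, d, e, f} are pairwise adjacent, and any tree decomposition puts a clique entirely inside one bag — forcing width ≥ 4. Therefore the treewidth is 4.

4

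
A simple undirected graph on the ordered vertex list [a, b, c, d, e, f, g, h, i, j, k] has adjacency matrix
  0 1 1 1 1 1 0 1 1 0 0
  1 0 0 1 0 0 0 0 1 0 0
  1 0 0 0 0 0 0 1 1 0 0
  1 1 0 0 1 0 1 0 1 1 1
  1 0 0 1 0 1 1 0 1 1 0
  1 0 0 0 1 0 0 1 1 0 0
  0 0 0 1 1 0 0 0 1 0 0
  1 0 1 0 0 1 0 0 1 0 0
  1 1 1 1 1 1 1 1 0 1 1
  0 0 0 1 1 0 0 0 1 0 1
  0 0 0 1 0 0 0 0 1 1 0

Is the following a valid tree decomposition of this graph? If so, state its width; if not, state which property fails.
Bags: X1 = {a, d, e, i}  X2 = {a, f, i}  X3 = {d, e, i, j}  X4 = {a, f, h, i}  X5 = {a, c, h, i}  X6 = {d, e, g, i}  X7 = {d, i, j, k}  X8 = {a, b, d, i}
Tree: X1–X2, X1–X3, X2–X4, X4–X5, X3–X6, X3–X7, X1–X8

A tree decomposition must satisfy three properties: every vertex lies in some bag; for every edge, both endpoints lie together in some bag; and for every vertex, the bags containing it form a connected subtree. Here edge (e,f) lies in no bag, so the decomposition is invalid.

No — edge (e,f) lies in no bag.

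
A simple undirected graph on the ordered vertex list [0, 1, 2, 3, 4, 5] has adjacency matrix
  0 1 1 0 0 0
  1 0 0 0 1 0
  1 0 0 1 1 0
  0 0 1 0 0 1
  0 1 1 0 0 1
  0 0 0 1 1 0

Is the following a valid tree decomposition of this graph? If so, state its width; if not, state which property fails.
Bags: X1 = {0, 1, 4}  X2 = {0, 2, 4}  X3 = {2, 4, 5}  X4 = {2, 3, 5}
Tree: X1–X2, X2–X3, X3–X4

Vertex coverage: the bags together contain {0, 1, 2, 3, 4, 5}, the full vertex set. Edge coverage: each edge of G has both endpoints in at least one bag. Running intersection: for every vertex, the bags containing it form a connected subtree. All three properties hold, so this is a valid tree decomposition of width max|bag| − 1 = 2, and hence tw(G) ≤ 2.

Yes; width 2.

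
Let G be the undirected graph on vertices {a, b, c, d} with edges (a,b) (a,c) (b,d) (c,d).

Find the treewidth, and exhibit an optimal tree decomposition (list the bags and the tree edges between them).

The largest bag has 3 vertices, giving width 2; this decomposition certifies tw(G) ≤ 2. The edges c–a–b–d–c form a cycle, so G is not a tree and its treewidth is at least 2. Hence tw(G) = 2 exactly.

Treewidth 2.
Bags: B1 = {a, b, c}  B2 = {b, c, d}
Tree: B1–B2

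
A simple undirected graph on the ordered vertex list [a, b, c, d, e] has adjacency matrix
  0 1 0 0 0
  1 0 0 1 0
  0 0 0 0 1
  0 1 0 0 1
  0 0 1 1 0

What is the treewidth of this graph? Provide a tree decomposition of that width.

Treewidth 1.
Bags: B1 = {c, e}  B2 = {d, e}  B3 = {b, d}  B4 = {a, b}
Tree: B1–B2, B2–B3, B3–B4

Each bag holds 2 vertices, so the decomposition has width 1, which upper-bounds the treewidth. G has an edge, so its treewidth is at least 1. Hence tw(G) = 1 exactly.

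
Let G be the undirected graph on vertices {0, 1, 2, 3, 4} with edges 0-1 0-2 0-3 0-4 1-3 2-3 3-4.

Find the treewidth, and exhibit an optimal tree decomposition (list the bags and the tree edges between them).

Every bag has size at most 3, so the width is 3 − 1 = 2 and tw(G) ≤ 2. For the lower bound, the 3 vertices {0, 1, 3} are pairwise adjacent, and any tree decomposition puts a clique entirely inside one bag — forcing width ≥ 2. Hence tw(G) = 2 exactly.

Treewidth 2.
One such decomposition:
Bags: B1 = {0, 1, 3}  B2 = {0, 2, 3}  B3 = {0, 3, 4}
Tree: B1–B2, B2–B3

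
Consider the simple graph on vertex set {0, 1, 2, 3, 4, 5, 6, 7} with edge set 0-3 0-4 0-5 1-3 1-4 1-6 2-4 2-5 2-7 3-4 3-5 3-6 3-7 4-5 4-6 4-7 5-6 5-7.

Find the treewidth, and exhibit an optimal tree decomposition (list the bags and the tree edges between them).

Every bag has size at most 4, so the width is 4 − 1 = 3 and tw(G) ≤ 3. For the lower bound, the 4 vertices {2, 4, 5, 7} are pairwise adjacent, and any tree decomposition puts a clique entirely inside one bag — forcing width ≥ 3. The upper and lower bounds meet at 3, so that is the treewidth.

Treewidth 3.
One such decomposition:
Bags: B1 = {3, 4, 5, 7}  B2 = {3, 4, 5, 6}  B3 = {2, 4, 5, 7}  B4 = {0, 3, 4, 5}  B5 = {1, 3, 4, 6}
Tree: B1–B2, B1–B3, B1–B4, B2–B5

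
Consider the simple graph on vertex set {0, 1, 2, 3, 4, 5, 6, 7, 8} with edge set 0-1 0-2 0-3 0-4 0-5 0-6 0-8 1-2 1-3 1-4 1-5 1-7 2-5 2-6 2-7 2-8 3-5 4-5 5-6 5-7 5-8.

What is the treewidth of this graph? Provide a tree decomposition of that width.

Treewidth 3.
One optimal decomposition is:
Bags: B1 = {0, 2, 5, 8}  B2 = {0, 2, 5, 6}  B3 = {0, 1, 2, 5}  B4 = {1, 2, 5, 7}  B5 = {0, 1, 4, 5}  B6 = {0, 1, 3, 5}
Tree: B1–B2, B2–B3, B3–B4, B3–B5, B5–B6

The largest bag has 4 vertices, giving width 3; this decomposition certifies tw(G) ≤ 3. For the lower bound, the 4 vertices {0, 2, 5, 8} are pairwise adjacent, and any tree decomposition puts a clique entirely inside one bag — forcing width ≥ 3. The upper and lower bounds meet at 3, so that is the treewidth.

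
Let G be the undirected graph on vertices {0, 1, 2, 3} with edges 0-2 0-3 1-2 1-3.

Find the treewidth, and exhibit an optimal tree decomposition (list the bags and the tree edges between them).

Treewidth 2.
Bags: B1 = {0, 1, 3}  B2 = {0, 1, 2}
Tree: B1–B2

Each bag holds 3 vertices, so the decomposition has width 2, which upper-bounds the treewidth. The edges 1–3–0–2–1 form a cycle, so G is not a tree and its treewidth is at least 2. Therefore the treewidth is 2.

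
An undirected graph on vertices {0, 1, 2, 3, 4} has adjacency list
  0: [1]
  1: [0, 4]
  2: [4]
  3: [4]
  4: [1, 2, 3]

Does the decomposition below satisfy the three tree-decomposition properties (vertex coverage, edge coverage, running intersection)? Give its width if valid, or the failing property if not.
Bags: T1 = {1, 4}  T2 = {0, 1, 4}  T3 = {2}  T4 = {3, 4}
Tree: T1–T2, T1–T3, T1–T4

A tree decomposition must satisfy three properties: every vertex lies in some bag; for every edge, both endpoints lie together in some bag; and for every vertex, the bags containing it form a connected subtree. Here edge (4,2) lies in no bag, so the decomposition is invalid.

No — edge (4,2) lies in no bag.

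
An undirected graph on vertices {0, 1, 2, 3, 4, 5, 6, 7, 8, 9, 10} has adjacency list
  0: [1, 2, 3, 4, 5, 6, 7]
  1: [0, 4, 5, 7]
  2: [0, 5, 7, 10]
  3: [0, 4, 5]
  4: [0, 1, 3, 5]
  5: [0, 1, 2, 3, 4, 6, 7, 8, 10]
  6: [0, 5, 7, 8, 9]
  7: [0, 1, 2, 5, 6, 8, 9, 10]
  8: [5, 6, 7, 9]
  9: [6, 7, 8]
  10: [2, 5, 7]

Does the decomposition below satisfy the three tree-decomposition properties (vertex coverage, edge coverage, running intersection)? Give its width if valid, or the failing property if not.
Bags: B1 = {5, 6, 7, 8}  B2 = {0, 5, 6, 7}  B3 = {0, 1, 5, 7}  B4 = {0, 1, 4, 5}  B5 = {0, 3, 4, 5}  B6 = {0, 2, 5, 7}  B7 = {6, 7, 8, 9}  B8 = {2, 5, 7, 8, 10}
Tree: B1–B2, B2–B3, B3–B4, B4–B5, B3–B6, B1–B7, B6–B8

A tree decomposition must satisfy three properties: every vertex lies in some bag; for every edge, both endpoints lie together in some bag; and for every vertex, the bags containing it form a connected subtree. Here bags containing vertex 8 are not connected in the tree, so the decomposition is invalid.

No — bags containing vertex 8 are not connected in the tree.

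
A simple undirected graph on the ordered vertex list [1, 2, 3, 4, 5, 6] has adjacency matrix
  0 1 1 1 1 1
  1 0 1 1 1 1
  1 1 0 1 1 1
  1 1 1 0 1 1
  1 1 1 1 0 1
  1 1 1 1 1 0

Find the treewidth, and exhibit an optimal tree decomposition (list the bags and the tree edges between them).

Treewidth 5.
One optimal decomposition is:
Bags: B1 = {1, 2, 3, 4, 5, 6}
Tree: (single bag)

With just one bag of size 6, the width is 6 − 1 = 5, so tw(G) ≤ 5. On the other hand G contains the 6-clique {1, 2, 3, 4, 5, 6}. A clique must lie in a single bag of any decomposition, so no decomposition can have width below 5. Hence tw(G) = 5 exactly.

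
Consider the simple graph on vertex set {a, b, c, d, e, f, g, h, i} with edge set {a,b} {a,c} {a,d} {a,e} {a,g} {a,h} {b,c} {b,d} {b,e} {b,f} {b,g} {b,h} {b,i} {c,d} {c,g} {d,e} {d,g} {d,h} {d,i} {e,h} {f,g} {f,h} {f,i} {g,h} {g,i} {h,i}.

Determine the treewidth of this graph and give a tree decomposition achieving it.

Treewidth 4.
One optimal decomposition is:
Bags: B1 = {b, d, g, h, i}  B2 = {a, b, d, g, h}  B3 = {a, b, c, d, g}  B4 = {a, b, d, e, h}  B5 = {b, f, g, h, i}
Tree: B1–B2, B2–B3, B2–B4, B1–B5

Each bag holds 5 vertices, so the decomposition has width 4, which upper-bounds the treewidth. On the other hand G contains the 5-clique {a, b, d, g, h}. A clique must lie in a single bag of any decomposition, so no decomposition can have width below 4. Therefore the treewidth is 4.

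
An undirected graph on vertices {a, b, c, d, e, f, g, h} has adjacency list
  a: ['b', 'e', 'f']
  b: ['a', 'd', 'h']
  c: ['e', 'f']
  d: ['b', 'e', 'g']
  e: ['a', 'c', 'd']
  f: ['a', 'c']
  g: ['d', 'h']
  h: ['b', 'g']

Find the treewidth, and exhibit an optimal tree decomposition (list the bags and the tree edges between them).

Each bag holds 3 vertices, so the decomposition has width 2, which upper-bounds the treewidth. Since g–h–b–d–g is a cycle in G, G is not acyclic. Forests are exactly the graphs of treewidth ≤ 1, so tw(G) ≥ 2. The upper and lower bounds meet at 2, so that is the treewidth.

Treewidth 2.
One optimal decomposition is:
Bags: B1 = {d, g, h}  B2 = {b, d, h}  B3 = {b, d, e}  B4 = {a, b, e}  B5 = {a, c, e}  B6 = {a, c, f}
Tree: B1–B2, B2–B3, B3–B4, B4–B5, B5–B6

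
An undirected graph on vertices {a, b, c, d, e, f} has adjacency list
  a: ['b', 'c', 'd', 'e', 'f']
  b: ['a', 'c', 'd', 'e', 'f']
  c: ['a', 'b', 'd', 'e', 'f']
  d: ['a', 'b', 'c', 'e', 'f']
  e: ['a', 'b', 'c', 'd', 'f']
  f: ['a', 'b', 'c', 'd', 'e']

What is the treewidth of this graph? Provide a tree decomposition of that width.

Treewidth 5.
One optimal decomposition is:
Bags: B1 = {a, b, c, d, e, f}
Tree: (single bag)

With just one bag of size 6, the width is 6 − 1 = 5, so tw(G) ≤ 5. For the lower bound, the 6 vertices {a, b, c, d, e, f} are pairwise adjacent, and any tree decomposition puts a clique entirely inside one bag — forcing width ≥ 5. Hence tw(G) = 5 exactly.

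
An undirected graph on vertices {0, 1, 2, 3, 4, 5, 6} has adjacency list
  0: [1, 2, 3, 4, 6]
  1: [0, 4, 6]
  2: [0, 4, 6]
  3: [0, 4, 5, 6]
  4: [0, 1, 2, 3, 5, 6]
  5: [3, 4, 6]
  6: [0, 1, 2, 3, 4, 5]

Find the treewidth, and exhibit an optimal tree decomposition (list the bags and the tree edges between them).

The largest bag has 4 vertices, giving width 3; this decomposition certifies tw(G) ≤ 3. Conversely, {0, 1, 4, 6} is a clique of size 4, and the vertices of any clique must share a bag in every tree decomposition; so some bag has ≥ 4 vertices and tw(G) ≥ 3. Therefore the treewidth is 3.

Treewidth 3.
One optimal decomposition is:
Bags: B1 = {0, 3, 4, 6}  B2 = {3, 4, 5, 6}  B3 = {0, 1, 4, 6}  B4 = {0, 2, 4, 6}
Tree: B1–B2, B1–B3, B1–B4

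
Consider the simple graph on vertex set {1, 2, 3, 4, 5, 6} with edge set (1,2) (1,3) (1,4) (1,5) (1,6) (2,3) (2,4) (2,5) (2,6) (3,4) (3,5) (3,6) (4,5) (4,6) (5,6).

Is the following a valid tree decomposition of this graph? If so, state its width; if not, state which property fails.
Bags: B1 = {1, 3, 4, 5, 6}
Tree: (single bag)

No — vertex 2 appears in no bag.

A tree decomposition must satisfy three properties: every vertex lies in some bag; for every edge, both endpoints lie together in some bag; and for every vertex, the bags containing it form a connected subtree. Here vertex 2 appears in no bag, so the decomposition is invalid.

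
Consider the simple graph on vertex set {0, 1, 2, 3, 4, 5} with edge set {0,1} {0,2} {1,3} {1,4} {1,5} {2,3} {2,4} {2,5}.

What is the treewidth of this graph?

2

A width-2 tree decomposition is:
Bags: B1 = {0, 1, 2}  B2 = {1, 2, 3}  B3 = {1, 2, 4}  B4 = {1, 2, 5}
Tree: B1–B2, B2–B3, B3–B4
Each bag holds 3 vertices, so the decomposition has width 2, which upper-bounds the treewidth. Since 1–0–2–3–1 is a cycle in G, G is not acyclic. Forests are exactly the graphs of treewidth ≤ 1, so tw(G) ≥ 2. The upper and lower bounds meet at 2, so that is the treewidth.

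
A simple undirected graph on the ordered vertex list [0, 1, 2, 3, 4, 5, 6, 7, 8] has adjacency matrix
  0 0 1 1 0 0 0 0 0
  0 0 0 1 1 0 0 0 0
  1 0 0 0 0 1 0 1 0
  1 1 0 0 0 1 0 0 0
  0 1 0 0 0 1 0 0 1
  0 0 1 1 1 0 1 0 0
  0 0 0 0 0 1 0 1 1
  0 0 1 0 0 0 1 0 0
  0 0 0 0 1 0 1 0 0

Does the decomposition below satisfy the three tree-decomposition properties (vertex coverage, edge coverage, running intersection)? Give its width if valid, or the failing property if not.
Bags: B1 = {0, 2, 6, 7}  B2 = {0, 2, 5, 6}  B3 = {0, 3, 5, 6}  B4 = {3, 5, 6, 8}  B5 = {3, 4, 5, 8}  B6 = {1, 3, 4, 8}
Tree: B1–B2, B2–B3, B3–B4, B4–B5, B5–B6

Yes; width 3.

Every vertex of G appears in some bag (union = {0, 1, 2, 3, 4, 5, 6, 7, 8}); every edge is covered by a bag; and for each vertex v the set of bags containing v is connected in the bag tree. The decomposition is therefore valid. The largest bag has 4 vertices, so the width is 3.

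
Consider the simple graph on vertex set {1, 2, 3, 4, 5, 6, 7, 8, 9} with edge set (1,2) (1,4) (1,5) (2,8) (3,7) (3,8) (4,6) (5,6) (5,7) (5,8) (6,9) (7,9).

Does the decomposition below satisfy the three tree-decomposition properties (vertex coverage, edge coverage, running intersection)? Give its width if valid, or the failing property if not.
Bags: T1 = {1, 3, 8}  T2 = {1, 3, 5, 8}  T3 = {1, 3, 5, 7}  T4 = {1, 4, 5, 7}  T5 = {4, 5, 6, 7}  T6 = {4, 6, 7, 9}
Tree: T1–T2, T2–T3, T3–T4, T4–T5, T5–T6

No — vertex 2 appears in no bag.

A tree decomposition must satisfy three properties: every vertex lies in some bag; for every edge, both endpoints lie together in some bag; and for every vertex, the bags containing it form a connected subtree. Here vertex 2 appears in no bag, so the decomposition is invalid.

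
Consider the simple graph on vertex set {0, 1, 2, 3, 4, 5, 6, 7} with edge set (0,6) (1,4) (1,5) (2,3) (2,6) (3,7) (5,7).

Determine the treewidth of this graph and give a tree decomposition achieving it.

Every bag has size at most 2, so the width is 2 − 1 = 1 and tw(G) ≤ 1. Since G has at least one edge (e.g. 4–1), it is not an edgeless graph, so tw(G) ≥ 1. Hence tw(G) = 1 exactly.

Treewidth 1.
One such decomposition:
Bags: B1 = {1, 4}  B2 = {1, 5}  B3 = {5, 7}  B4 = {3, 7}  B5 = {2, 3}  B6 = {2, 6}  B7 = {0, 6}
Tree: B1–B2, B2–B3, B3–B4, B4–B5, B5–B6, B6–B7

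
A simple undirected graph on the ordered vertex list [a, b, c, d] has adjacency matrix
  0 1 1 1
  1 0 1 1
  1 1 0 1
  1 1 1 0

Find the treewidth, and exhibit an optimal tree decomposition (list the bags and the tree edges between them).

A single bag containing all 4 vertices is trivially a valid decomposition of width 3. For the lower bound, the 4 vertices {a, b, c, d} are pairwise adjacent, and any tree decomposition puts a clique entirely inside one bag — forcing width ≥ 3. Therefore the treewidth is 3.

Treewidth 3.
One optimal decomposition is:
Bags: B1 = {a, b, c, d}
Tree: (single bag)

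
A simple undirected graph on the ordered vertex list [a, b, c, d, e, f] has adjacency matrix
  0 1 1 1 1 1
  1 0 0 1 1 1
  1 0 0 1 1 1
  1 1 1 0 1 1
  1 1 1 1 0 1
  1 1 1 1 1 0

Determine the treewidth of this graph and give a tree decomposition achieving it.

Treewidth 4.
One such decomposition:
Bags: B1 = {a, c, d, e, f}  B2 = {a, b, d, e, f}
Tree: B1–B2

Each bag holds 5 vertices, so the decomposition has width 4, which upper-bounds the treewidth. Conversely, {a, c, d, e, f} is a clique of size 5, and the vertices of any clique must share a bag in every tree decomposition; so some bag has ≥ 5 vertices and tw(G) ≥ 4. Combining the bounds, tw(G) = 4.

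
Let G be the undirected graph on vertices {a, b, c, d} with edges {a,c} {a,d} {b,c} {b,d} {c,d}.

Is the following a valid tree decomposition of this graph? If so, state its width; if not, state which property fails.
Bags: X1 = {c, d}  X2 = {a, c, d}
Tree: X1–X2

A tree decomposition must satisfy three properties: every vertex lies in some bag; for every edge, both endpoints lie together in some bag; and for every vertex, the bags containing it form a connected subtree. Here vertex b appears in no bag, so the decomposition is invalid.

No — vertex b appears in no bag.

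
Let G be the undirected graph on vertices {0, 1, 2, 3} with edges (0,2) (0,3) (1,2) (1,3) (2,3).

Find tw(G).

2

A width-2 tree decomposition is:
Bags: B1 = {1, 2, 3}  B2 = {0, 2, 3}
Tree: B1–B2
Each bag holds 3 vertices, so the decomposition has width 2, which upper-bounds the treewidth. For the lower bound, the 3 vertices {0, 2, 3} are pairwise adjacent, and any tree decomposition puts a clique entirely inside one bag — forcing width ≥ 2. Combining the bounds, tw(G) = 2.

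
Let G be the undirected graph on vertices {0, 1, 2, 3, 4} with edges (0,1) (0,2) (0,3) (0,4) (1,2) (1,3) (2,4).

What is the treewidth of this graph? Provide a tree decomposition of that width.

Treewidth 2.
Bags: B1 = {0, 1, 3}  B2 = {0, 1, 2}  B3 = {0, 2, 4}
Tree: B1–B2, B2–B3

Every bag has size at most 3, so the width is 3 − 1 = 2 and tw(G) ≤ 2. On the other hand G contains the 3-clique {0, 1, 2}. A clique must lie in a single bag of any decomposition, so no decomposition can have width below 2. Therefore the treewidth is 2.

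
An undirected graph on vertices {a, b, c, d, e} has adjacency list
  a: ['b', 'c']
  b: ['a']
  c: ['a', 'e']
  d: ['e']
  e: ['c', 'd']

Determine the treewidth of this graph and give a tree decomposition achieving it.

Every bag has size at most 2, so the width is 2 − 1 = 1 and tw(G) ≤ 1. Since G has at least one edge (e.g. d–e), it is not an edgeless graph, so tw(G) ≥ 1. Combining the bounds, tw(G) = 1.

Treewidth 1.
Bags: B1 = {d, e}  B2 = {c, e}  B3 = {a, c}  B4 = {a, b}
Tree: B1–B2, B2–B3, B3–B4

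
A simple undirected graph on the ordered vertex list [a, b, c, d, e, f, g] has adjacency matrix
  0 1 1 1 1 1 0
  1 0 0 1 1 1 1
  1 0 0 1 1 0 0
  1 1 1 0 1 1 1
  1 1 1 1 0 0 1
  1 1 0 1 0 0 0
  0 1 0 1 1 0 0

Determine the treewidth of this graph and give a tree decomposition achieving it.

Each bag holds 4 vertices, so the decomposition has width 3, which upper-bounds the treewidth. For the lower bound, the 4 vertices {a, c, d, e} are pairwise adjacent, and any tree decomposition puts a clique entirely inside one bag — forcing width ≥ 3. Combining the bounds, tw(G) = 3.

Treewidth 3.
One optimal decomposition is:
Bags: B1 = {a, b, d, e}  B2 = {a, b, d, f}  B3 = {b, d, e, g}  B4 = {a, c, d, e}
Tree: B1–B2, B1–B3, B1–B4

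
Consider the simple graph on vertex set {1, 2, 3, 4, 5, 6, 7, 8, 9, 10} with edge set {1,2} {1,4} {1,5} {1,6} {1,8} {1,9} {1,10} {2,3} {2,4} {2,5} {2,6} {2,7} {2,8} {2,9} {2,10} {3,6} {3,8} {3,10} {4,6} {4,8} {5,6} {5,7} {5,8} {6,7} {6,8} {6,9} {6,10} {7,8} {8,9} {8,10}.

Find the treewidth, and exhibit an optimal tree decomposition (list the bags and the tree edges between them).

Every bag has size at most 5, so the width is 5 − 1 = 4 and tw(G) ≤ 4. Conversely, {1, 2, 6, 8, 9} is a clique of size 5, and the vertices of any clique must share a bag in every tree decomposition; so some bag has ≥ 5 vertices and tw(G) ≥ 4. Combining the bounds, tw(G) = 4.

Treewidth 4.
Bags: B1 = {2, 5, 6, 7, 8}  B2 = {1, 2, 5, 6, 8}  B3 = {1, 2, 4, 6, 8}  B4 = {1, 2, 6, 8, 10}  B5 = {1, 2, 6, 8, 9}  B6 = {2, 3, 6, 8, 10}
Tree: B1–B2, B2–B3, B2–B4, B4–B5, B4–B6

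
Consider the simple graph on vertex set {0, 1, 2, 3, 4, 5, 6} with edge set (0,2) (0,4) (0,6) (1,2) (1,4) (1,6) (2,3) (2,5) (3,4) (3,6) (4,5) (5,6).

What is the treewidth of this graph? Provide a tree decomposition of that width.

The largest bag has 4 vertices, giving width 3; this decomposition certifies tw(G) ≤ 3. For the lower bound: the 4 vertex sets {0,4}, {1,2}, {6}, {3} are disjoint, each induces a connected subgraph, and every pair is joined by at least one edge of G. Contracting each set to a single vertex therefore yields K_{4} as a minor, and since treewidth is minor-monotone, tw(G) ≥ tw(K_{4}) = 3. Combining the bounds, tw(G) = 3.

Treewidth 3.
Bags: B1 = {0, 2, 4, 6}  B2 = {1, 2, 4, 6}  B3 = {2, 3, 4, 6}  B4 = {2, 4, 5, 6}
Tree: B1–B2, B2–B3, B3–B4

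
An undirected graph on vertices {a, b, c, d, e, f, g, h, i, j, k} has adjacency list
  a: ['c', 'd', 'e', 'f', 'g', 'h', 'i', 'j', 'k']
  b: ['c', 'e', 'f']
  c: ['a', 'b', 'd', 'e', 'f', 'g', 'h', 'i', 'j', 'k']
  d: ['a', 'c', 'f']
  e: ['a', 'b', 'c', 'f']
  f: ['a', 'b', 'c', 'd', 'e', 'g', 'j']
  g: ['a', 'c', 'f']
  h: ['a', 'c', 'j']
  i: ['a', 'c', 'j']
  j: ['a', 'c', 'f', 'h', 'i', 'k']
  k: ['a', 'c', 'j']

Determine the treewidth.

3

A width-3 tree decomposition is:
Bags: B1 = {a, c, f, j}  B2 = {a, c, h, j}  B3 = {a, c, j, k}  B4 = {a, c, e, f}  B5 = {b, c, e, f}  B6 = {a, c, i, j}  B7 = {a, c, f, g}  B8 = {a, c, d, f}
Tree: B1–B2, B2–B3, B1–B4, B4–B5, B3–B6, B1–B7, B1–B8
The largest bag has 4 vertices, giving width 3; this decomposition certifies tw(G) ≤ 3. On the other hand G contains the 4-clique {a, c, h, j}. A clique must lie in a single bag of any decomposition, so no decomposition can have width below 3. The upper and lower bounds meet at 3, so that is the treewidth.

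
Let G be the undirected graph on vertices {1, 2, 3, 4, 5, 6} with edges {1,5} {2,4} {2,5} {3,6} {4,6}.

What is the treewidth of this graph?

A width-1 tree decomposition is:
Bags: B1 = {1, 5}  B2 = {2, 5}  B3 = {2, 4}  B4 = {4, 6}  B5 = {3, 6}
Tree: B1–B2, B2–B3, B3–B4, B4–B5
Every bag has size at most 2, so the width is 2 − 1 = 1 and tw(G) ≤ 1. G has an edge, so its treewidth is at least 1. Hence tw(G) = 1 exactly.

1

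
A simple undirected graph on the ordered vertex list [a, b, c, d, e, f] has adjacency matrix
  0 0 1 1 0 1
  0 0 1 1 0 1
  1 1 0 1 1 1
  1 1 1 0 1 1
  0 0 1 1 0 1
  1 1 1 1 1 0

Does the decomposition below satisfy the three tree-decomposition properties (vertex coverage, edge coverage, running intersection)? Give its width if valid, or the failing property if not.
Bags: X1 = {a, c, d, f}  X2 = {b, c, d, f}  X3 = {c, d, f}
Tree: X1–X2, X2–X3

No — vertex e appears in no bag.

A tree decomposition must satisfy three properties: every vertex lies in some bag; for every edge, both endpoints lie together in some bag; and for every vertex, the bags containing it form a connected subtree. Here vertex e appears in no bag, so the decomposition is invalid.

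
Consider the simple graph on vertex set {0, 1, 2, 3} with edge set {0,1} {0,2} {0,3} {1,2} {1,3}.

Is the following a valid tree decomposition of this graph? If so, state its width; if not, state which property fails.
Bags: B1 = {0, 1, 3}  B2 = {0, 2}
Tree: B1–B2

No — edge (1,2) lies in no bag.

A tree decomposition must satisfy three properties: every vertex lies in some bag; for every edge, both endpoints lie together in some bag; and for every vertex, the bags containing it form a connected subtree. Here edge (1,2) lies in no bag, so the decomposition is invalid.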